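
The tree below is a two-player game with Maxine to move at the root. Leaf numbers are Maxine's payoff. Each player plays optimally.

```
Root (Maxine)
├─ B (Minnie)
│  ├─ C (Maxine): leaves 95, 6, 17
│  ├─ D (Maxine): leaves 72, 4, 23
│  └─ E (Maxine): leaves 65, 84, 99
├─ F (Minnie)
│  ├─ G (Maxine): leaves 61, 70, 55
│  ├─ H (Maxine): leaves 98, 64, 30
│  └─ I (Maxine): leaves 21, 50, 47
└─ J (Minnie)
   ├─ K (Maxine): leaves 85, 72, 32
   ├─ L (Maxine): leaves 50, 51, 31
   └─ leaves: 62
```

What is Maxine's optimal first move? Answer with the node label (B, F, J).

B

C (Maxine): max(95, 6, 17) = 95
D (Maxine): max(72, 4, 23) = 72
E (Maxine): max(65, 84, 99) = 99
B (Minnie): min(95, 72, 99) = 72
G (Maxine): max(61, 70, 55) = 70
H (Maxine): max(98, 64, 30) = 98
I (Maxine): max(21, 50, 47) = 50
F (Minnie): min(70, 98, 50) = 50
K (Maxine): max(85, 72, 32) = 85
L (Maxine): max(50, 51, 31) = 51
J (Minnie): min(85, 51, 62) = 51
Root (Maxine): max(72, 50, 51) = 72
Maxine picks the child with the highest value: B (value 72).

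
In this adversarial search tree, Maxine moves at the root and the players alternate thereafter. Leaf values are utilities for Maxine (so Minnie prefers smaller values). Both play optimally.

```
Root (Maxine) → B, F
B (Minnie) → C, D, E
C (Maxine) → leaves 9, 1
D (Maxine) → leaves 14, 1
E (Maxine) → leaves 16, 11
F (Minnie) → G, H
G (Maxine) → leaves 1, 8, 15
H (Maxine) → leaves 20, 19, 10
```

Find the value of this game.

15

C (Maxine): max(9, 1) = 9
D (Maxine): max(14, 1) = 14
E (Maxine): max(16, 11) = 16
B (Minnie): min(9, 14, 16) = 9
G (Maxine): max(1, 8, 15) = 15
H (Maxine): max(20, 19, 10) = 20
F (Minnie): min(15, 20) = 15
Root (Maxine): max(9, 15) = 15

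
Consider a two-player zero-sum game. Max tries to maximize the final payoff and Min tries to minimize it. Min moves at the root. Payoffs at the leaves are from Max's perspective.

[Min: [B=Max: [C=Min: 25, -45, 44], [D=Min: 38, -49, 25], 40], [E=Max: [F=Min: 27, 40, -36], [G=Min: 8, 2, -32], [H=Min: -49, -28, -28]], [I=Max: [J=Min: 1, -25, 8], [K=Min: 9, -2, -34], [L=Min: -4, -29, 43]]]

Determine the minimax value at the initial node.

-32

C (Min): min(25, -45, 44) = -45
D (Min): min(38, -49, 25) = -49
B (Max): max(-45, -49, 40) = 40
F (Min): min(27, 40, -36) = -36
G (Min): min(8, 2, -32) = -32
H (Min): min(-49, -28, -28) = -49
E (Max): max(-36, -32, -49) = -32
J (Min): min(1, -25, 8) = -25
K (Min): min(9, -2, -34) = -34
L (Min): min(-4, -29, 43) = -29
I (Max): max(-25, -34, -29) = -25
Root (Min): min(40, -32, -25) = -32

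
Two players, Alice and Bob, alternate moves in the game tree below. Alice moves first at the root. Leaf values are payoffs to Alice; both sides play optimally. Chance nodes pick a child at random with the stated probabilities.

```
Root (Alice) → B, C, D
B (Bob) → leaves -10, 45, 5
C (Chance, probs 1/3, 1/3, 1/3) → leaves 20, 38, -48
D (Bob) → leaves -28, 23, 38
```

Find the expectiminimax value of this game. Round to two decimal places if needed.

B (Bob): min(-10, 45, 5) = -10
C (Chance): 1/3·20 + 1/3·38 + 1/3·-48 = 3.33
D (Bob): min(-28, 23, 38) = -28
Root (Alice): max(-10, 3.33, -28) = 3.33

3.33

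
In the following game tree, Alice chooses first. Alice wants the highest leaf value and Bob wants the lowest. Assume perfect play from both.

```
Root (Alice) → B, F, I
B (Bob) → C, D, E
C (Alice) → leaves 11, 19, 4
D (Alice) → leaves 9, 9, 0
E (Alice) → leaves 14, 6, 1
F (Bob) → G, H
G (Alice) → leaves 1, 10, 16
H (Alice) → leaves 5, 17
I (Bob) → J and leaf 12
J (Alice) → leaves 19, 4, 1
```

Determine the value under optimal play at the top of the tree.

C (Alice): max(11, 19, 4) = 19
D (Alice): max(9, 9, 0) = 9
E (Alice): max(14, 6, 1) = 14
B (Bob): min(19, 9, 14) = 9
G (Alice): max(1, 10, 16) = 16
H (Alice): max(5, 17) = 17
F (Bob): min(16, 17) = 16
J (Alice): max(19, 4, 1) = 19
I (Bob): min(19, 12) = 12
Root (Alice): max(9, 16, 12) = 16

16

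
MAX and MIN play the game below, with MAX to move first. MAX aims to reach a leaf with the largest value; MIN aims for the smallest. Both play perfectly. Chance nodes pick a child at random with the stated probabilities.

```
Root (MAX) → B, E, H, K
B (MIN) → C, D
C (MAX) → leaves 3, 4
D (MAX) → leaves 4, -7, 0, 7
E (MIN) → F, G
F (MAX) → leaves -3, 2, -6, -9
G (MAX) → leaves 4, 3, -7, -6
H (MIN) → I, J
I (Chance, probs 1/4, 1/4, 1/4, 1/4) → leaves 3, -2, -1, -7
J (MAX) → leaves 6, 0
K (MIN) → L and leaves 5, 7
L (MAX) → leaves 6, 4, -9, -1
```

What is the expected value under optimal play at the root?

C (MAX): max(3, 4) = 4
D (MAX): max(4, -7, 0, 7) = 7
B (MIN): min(4, 7) = 4
F (MAX): max(-3, 2, -6, -9) = 2
G (MAX): max(4, 3, -7, -6) = 4
E (MIN): min(2, 4) = 2
I (Chance): 1/4·3 + 1/4·-2 + 1/4·-1 + 1/4·-7 = -1.75
J (MAX): max(6, 0) = 6
H (MIN): min(-1.75, 6) = -1.75
L (MAX): max(6, 4, -9, -1) = 6
K (MIN): min(6, 5, 7) = 5
Root (MAX): max(4, 2, -1.75, 5) = 5

5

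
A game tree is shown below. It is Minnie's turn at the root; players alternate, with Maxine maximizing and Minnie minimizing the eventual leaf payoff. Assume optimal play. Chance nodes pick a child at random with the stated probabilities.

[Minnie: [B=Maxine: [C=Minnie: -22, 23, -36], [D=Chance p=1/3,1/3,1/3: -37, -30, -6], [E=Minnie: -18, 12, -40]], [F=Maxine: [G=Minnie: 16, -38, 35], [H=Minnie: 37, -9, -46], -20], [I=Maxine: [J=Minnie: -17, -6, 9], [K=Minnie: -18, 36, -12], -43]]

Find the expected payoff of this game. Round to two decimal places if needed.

-24.33

C (Minnie): min(-22, 23, -36) = -36
D (Chance): 1/3·-37 + 1/3·-30 + 1/3·-6 = -24.33
E (Minnie): min(-18, 12, -40) = -40
B (Maxine): max(-36, -24.33, -40) = -24.33
G (Minnie): min(16, -38, 35) = -38
H (Minnie): min(37, -9, -46) = -46
F (Maxine): max(-38, -46, -20) = -20
J (Minnie): min(-17, -6, 9) = -17
K (Minnie): min(-18, 36, -12) = -18
I (Maxine): max(-17, -18, -43) = -17
Root (Minnie): min(-24.33, -20, -17) = -24.33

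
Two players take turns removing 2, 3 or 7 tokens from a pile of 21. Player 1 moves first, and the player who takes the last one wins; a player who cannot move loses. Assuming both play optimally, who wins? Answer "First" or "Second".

Second

W/L table (W = player to move can force a win):
i:   0  1  2  3  4  5  6  7  8  9 10 11 12 13 14 15 16 17 18 19 20 21
     L  L  W  W  W  L  L  W  W  W  L  L  W  W  W  L  L  W  W  W  L  L
Position 21 is L, so the second player wins.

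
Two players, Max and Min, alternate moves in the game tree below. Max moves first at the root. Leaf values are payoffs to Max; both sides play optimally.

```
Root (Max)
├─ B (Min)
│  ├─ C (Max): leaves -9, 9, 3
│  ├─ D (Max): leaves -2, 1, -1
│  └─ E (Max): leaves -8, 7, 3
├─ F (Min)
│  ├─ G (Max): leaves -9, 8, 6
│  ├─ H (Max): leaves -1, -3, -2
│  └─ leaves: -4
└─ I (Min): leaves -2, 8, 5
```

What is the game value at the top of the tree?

C (Max): max(-9, 9, 3) = 9
D (Max): max(-2, 1, -1) = 1
E (Max): max(-8, 7, 3) = 7
B (Min): min(9, 1, 7) = 1
G (Max): max(-9, 8, 6) = 8
H (Max): max(-1, -3, -2) = -1
F (Min): min(8, -1, -4) = -4
I (Min): min(-2, 8, 5) = -2
Root (Max): max(1, -4, -2) = 1

1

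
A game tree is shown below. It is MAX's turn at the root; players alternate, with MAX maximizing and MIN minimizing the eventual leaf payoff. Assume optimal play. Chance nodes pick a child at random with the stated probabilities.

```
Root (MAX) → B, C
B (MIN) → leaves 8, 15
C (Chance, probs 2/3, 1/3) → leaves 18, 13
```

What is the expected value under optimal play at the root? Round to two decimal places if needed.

16.33

B (MIN): min(8, 15) = 8
C (Chance): 2/3·18 + 1/3·13 = 16.33
Root (MAX): max(8, 16.33) = 16.33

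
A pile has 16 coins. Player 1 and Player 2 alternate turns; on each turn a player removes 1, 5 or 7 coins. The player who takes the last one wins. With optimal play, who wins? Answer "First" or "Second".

Second

Mark each pile size as W (mover wins) or L (mover loses):
i:   0  1  2  3  4  5  6  7  8  9 10 11 12 13 14 15 16
     L  W  L  W  L  W  L  W  L  W  L  W  L  W  L  W  L
Position 16 is L, so the second player wins.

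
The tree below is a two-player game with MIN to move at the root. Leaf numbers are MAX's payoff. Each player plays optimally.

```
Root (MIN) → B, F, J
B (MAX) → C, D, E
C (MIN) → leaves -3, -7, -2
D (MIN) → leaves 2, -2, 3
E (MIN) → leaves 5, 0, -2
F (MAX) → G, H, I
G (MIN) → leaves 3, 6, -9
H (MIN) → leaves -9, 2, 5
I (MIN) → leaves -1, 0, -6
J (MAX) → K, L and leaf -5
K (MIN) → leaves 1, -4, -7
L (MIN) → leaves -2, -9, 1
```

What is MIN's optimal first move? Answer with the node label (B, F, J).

F

C (MIN): min(-3, -7, -2) = -7
D (MIN): min(2, -2, 3) = -2
E (MIN): min(5, 0, -2) = -2
B (MAX): max(-7, -2, -2) = -2
G (MIN): min(3, 6, -9) = -9
H (MIN): min(-9, 2, 5) = -9
I (MIN): min(-1, 0, -6) = -6
F (MAX): max(-9, -9, -6) = -6
K (MIN): min(1, -4, -7) = -7
L (MIN): min(-2, -9, 1) = -9
J (MAX): max(-7, -9, -5) = -5
Root (MIN): min(-2, -6, -5) = -6
MIN picks the child with the lowest value: F (value -6).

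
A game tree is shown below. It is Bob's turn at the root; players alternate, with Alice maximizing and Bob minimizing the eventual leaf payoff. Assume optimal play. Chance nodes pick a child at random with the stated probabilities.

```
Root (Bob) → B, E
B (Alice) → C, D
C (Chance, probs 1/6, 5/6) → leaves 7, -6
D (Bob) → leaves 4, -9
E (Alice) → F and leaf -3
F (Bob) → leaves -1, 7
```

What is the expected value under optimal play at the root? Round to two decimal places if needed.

-3.83

C (Chance): 1/6·7 + 5/6·-6 = -3.83
D (Bob): min(4, -9) = -9
B (Alice): max(-3.83, -9) = -3.83
F (Bob): min(-1, 7) = -1
E (Alice): max(-1, -3) = -1
Root (Bob): min(-3.83, -1) = -3.83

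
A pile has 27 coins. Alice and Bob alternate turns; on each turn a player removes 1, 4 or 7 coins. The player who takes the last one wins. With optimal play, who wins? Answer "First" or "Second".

First

Positions where the player to move wins (W) vs loses (L):
i:   0  1  2  3  4  5  6  7  8  9 10 11 12 13 14 15 16 17 18 19 20 21 22 23 24 25 26 27
     L  W  L  W  W  L  W  W  L  W  L  W  W  L  W  W  L  W  L  W  W  L  W  W  L  W  L  W
Position 27 is W, so the first player wins.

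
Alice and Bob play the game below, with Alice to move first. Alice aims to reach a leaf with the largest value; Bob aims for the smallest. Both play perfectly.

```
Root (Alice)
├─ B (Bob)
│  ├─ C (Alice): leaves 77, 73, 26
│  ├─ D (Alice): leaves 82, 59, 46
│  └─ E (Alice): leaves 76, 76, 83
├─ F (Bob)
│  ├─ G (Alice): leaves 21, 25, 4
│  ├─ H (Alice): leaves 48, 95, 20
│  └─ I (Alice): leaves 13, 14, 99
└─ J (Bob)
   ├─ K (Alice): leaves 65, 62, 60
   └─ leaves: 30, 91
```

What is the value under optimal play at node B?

77

C: max(77, 73, 26) = 77
D: max(82, 59, 46) = 82
E: max(76, 76, 83) = 83
B: min(77, 82, 83) = 77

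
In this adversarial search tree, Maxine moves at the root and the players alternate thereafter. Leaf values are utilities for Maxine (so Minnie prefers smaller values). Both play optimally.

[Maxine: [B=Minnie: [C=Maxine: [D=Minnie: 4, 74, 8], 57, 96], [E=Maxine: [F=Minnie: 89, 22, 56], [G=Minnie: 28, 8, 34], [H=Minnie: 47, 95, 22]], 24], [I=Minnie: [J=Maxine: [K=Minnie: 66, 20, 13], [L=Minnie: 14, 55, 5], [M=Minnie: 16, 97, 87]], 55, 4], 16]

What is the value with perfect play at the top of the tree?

D (Minnie): min(4, 74, 8) = 4
C (Maxine): max(4, 57, 96) = 96
F (Minnie): min(89, 22, 56) = 22
G (Minnie): min(28, 8, 34) = 8
H (Minnie): min(47, 95, 22) = 22
E (Maxine): max(22, 8, 22) = 22
B (Minnie): min(96, 22, 24) = 22
K (Minnie): min(66, 20, 13) = 13
L (Minnie): min(14, 55, 5) = 5
M (Minnie): min(16, 97, 87) = 16
J (Maxine): max(13, 5, 16) = 16
I (Minnie): min(16, 55, 4) = 4
Root (Maxine): max(22, 4, 16) = 22

22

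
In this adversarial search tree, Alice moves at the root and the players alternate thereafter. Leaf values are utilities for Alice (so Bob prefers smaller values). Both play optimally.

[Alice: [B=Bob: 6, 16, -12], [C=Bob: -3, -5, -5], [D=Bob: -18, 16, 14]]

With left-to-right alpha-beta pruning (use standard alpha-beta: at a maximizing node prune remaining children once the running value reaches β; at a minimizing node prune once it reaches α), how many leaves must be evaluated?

B [α=-∞,β=+∞]: v=-12
C [α=-12,β=+∞]: v=-5
D [α=-5,β=+∞]: v=-18 after child 1 ≤ α → α-cutoff, skip 2
Root [α=-∞,β=+∞]: v=-5
Leaves evaluated: 7 of 9.

7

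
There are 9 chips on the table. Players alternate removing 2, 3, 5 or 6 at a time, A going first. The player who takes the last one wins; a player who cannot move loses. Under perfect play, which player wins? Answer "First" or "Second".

Second

Mark each pile size as W (mover wins) or L (mover loses):
i:   0  1  2  3  4  5  6  7  8  9
     L  L  W  W  W  W  W  W  L  L
Position 9 is L, so the second player wins.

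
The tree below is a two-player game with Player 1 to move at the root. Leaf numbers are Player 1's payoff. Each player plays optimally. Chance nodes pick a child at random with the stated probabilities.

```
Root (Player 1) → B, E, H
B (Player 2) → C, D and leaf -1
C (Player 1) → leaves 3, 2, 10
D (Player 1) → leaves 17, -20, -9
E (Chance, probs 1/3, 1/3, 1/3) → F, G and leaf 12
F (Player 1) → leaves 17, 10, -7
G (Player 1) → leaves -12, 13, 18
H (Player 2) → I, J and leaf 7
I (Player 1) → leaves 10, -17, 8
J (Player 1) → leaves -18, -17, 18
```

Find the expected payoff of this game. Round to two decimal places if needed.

C (Player 1): max(3, 2, 10) = 10
D (Player 1): max(17, -20, -9) = 17
B (Player 2): min(10, 17, -1) = -1
F (Player 1): max(17, 10, -7) = 17
G (Player 1): max(-12, 13, 18) = 18
E (Chance): 1/3·17 + 1/3·18 + 1/3·12 = 15.67
I (Player 1): max(10, -17, 8) = 10
J (Player 1): max(-18, -17, 18) = 18
H (Player 2): min(10, 18, 7) = 7
Root (Player 1): max(-1, 15.67, 7) = 15.67

15.67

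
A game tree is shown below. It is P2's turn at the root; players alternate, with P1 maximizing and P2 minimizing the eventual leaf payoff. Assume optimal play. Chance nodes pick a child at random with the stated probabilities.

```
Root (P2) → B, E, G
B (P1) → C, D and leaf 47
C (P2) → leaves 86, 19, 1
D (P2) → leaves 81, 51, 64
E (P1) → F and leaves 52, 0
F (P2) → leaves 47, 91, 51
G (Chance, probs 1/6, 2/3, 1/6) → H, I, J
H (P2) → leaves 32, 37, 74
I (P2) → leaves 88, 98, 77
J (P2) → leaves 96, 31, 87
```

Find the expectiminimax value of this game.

C (P2): min(86, 19, 1) = 1
D (P2): min(81, 51, 64) = 51
B (P1): max(1, 51, 47) = 51
F (P2): min(47, 91, 51) = 47
E (P1): max(47, 52, 0) = 52
H (P2): min(32, 37, 74) = 32
I (P2): min(88, 98, 77) = 77
J (P2): min(96, 31, 87) = 31
G (Chance): 1/6·32 + 2/3·77 + 1/6·31 = 61.83
Root (P2): min(51, 52, 61.83) = 51

51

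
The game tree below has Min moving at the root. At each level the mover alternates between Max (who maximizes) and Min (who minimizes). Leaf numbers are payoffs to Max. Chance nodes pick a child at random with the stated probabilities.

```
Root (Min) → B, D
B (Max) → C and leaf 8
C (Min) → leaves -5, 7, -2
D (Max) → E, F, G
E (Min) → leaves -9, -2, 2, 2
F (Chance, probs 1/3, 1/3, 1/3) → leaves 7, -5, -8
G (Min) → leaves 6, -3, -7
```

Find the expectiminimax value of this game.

C (Min): min(-5, 7, -2) = -5
B (Max): max(-5, 8) = 8
E (Min): min(-9, -2, 2, 2) = -9
F (Chance): 1/3·7 + 1/3·-5 + 1/3·-8 = -2
G (Min): min(6, -3, -7) = -7
D (Max): max(-9, -2, -7) = -2
Root (Min): min(8, -2) = -2

-2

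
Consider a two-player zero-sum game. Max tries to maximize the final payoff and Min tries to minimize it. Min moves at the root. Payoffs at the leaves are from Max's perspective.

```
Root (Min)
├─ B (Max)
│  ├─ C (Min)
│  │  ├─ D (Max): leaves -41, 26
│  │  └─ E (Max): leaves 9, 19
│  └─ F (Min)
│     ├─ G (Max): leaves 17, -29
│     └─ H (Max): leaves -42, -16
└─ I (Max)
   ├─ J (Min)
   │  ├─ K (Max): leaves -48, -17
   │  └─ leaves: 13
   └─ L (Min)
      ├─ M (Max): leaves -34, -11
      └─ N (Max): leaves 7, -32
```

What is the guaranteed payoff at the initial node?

-11

D (Max): max(-41, 26) = 26
E (Max): max(9, 19) = 19
C (Min): min(26, 19) = 19
G (Max): max(17, -29) = 17
H (Max): max(-42, -16) = -16
F (Min): min(17, -16) = -16
B (Max): max(19, -16) = 19
K (Max): max(-48, -17) = -17
J (Min): min(-17, 13) = -17
M (Max): max(-34, -11) = -11
N (Max): max(7, -32) = 7
L (Min): min(-11, 7) = -11
I (Max): max(-17, -11) = -11
Root (Min): min(19, -11) = -11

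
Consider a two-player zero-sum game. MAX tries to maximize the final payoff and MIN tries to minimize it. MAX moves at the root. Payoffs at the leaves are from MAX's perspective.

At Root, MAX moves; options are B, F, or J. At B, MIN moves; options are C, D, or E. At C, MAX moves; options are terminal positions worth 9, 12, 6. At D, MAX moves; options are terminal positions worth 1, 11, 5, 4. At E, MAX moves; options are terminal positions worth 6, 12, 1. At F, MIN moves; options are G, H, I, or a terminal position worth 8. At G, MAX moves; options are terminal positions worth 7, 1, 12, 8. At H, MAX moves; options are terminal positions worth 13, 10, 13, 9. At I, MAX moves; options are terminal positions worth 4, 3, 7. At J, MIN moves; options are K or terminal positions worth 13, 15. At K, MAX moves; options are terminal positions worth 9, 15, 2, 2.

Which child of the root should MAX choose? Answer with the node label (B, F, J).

C (MAX): max(9, 12, 6) = 12
D (MAX): max(1, 11, 5, 4) = 11
E (MAX): max(6, 12, 1) = 12
B (MIN): min(12, 11, 12) = 11
G (MAX): max(7, 1, 12, 8) = 12
H (MAX): max(13, 10, 13, 9) = 13
I (MAX): max(4, 3, 7) = 7
F (MIN): min(12, 13, 7, 8) = 7
K (MAX): max(9, 15, 2, 2) = 15
J (MIN): min(15, 13, 15) = 13
Root (MAX): max(11, 7, 13) = 13
MAX picks the child with the highest value: J (value 13).

J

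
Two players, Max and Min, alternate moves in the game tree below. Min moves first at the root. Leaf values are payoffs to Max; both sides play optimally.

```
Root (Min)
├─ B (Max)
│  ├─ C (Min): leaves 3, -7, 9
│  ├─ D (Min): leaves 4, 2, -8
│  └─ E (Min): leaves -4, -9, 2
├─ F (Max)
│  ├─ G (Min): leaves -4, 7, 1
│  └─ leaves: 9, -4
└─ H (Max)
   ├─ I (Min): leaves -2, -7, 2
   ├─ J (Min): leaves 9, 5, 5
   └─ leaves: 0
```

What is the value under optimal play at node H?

I: min(-2, -7, 2) = -7
J: min(9, 5, 5) = 5
H: max(-7, 5, 0) = 5

5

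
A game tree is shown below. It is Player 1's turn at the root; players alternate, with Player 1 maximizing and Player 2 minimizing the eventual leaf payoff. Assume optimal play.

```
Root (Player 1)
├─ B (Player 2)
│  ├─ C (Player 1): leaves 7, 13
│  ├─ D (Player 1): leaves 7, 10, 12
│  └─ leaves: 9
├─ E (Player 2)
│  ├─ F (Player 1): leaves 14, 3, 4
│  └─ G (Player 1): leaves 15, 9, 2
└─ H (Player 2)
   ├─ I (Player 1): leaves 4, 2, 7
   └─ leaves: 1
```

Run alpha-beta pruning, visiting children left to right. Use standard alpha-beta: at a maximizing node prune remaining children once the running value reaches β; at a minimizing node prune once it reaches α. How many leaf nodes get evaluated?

13

C [α=-∞,β=+∞]: v=13
D [α=-∞,β=13]: v=12
B [α=-∞,β=+∞]: v=9
F [α=9,β=+∞]: v=14
G [α=9,β=14]: v=15 after child 1 ≥ β → β-cutoff, skip 2
E [α=9,β=+∞]: v=14
I [α=14,β=+∞]: v=7
H [α=14,β=+∞]: v=7 after child 1 ≤ α → α-cutoff, skip 1
Root [α=-∞,β=+∞]: v=14
Leaves evaluated: 13 of 16.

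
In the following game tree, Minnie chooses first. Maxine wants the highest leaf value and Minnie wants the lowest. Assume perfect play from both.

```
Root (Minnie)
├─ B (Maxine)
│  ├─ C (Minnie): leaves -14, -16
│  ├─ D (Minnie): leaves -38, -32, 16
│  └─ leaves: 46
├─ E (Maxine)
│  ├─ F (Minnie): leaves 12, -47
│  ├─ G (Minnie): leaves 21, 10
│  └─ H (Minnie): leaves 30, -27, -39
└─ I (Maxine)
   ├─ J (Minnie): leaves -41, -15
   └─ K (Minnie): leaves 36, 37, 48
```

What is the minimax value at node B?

46

C: min(-14, -16) = -16
D: min(-38, -32, 16) = -38
B: max(-16, -38, 46) = 46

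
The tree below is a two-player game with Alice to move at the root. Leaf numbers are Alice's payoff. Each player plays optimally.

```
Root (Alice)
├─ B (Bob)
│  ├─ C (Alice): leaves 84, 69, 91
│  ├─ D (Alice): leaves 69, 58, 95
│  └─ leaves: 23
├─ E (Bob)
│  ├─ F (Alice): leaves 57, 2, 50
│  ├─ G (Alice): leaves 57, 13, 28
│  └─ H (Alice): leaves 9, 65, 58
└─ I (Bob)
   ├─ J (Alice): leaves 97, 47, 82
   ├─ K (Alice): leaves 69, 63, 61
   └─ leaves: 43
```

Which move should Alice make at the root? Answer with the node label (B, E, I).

C (Alice): max(84, 69, 91) = 91
D (Alice): max(69, 58, 95) = 95
B (Bob): min(91, 95, 23) = 23
F (Alice): max(57, 2, 50) = 57
G (Alice): max(57, 13, 28) = 57
H (Alice): max(9, 65, 58) = 65
E (Bob): min(57, 57, 65) = 57
J (Alice): max(97, 47, 82) = 97
K (Alice): max(69, 63, 61) = 69
I (Bob): min(97, 69, 43) = 43
Root (Alice): max(23, 57, 43) = 57
Alice picks the child with the highest value: E (value 57).

E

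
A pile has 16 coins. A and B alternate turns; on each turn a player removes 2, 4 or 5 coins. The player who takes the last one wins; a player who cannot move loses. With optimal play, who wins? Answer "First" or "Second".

First

W/L table (W = player to move can force a win):
i:   0  1  2  3  4  5  6  7  8  9 10 11 12 13 14 15 16
     L  L  W  W  W  W  W  L  L  W  W  W  W  W  L  L  W
Position 16 is W, so the first player wins.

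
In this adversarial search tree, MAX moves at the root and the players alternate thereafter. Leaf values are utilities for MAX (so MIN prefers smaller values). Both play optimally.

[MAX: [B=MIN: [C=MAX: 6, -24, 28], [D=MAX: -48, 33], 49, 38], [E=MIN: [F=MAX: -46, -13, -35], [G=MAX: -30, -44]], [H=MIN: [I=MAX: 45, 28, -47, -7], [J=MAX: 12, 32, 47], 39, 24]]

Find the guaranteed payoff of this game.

28

C (MAX): max(6, -24, 28) = 28
D (MAX): max(-48, 33) = 33
B (MIN): min(28, 33, 49, 38) = 28
F (MAX): max(-46, -13, -35) = -13
G (MAX): max(-30, -44) = -30
E (MIN): min(-13, -30) = -30
I (MAX): max(45, 28, -47, -7) = 45
J (MAX): max(12, 32, 47) = 47
H (MIN): min(45, 47, 39, 24) = 24
Root (MAX): max(28, -30, 24) = 28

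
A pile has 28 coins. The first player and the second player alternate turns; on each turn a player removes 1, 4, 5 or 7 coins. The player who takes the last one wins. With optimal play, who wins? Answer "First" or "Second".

First

i:   0  1  2  3  4  5  6  7  8  9 10 11 12 13 14 15 16 17 18 19 20 21 22 23 24 25 26 27 28
     L  W  L  W  W  W  W  W  L  W  L  W  W  W  W  W  L  W  L  W  W  W  W  W  L  W  L  W  W
Position 28 is W, so the first player wins.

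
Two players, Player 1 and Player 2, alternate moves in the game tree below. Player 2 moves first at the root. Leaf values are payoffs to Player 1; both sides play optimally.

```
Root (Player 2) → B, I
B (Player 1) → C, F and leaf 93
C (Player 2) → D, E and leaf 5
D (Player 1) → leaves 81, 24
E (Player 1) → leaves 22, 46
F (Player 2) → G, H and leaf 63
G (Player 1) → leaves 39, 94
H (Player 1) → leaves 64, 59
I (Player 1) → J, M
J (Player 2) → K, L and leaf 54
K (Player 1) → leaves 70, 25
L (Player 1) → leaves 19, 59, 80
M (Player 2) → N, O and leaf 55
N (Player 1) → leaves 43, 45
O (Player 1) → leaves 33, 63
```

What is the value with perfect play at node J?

K: max(70, 25) = 70
L: max(19, 59, 80) = 80
J: min(70, 80, 54) = 54

54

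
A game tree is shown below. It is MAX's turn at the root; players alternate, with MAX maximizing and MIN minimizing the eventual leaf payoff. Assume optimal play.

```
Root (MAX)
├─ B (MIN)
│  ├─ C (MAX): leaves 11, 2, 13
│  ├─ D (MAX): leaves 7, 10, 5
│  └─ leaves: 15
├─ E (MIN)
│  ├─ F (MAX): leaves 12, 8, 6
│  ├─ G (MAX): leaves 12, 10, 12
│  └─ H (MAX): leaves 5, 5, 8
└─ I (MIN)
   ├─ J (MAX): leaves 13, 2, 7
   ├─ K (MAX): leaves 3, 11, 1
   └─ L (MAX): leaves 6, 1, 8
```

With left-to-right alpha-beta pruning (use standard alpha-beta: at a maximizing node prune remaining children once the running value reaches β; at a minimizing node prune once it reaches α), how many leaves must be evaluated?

23

C [α=-∞,β=+∞]: v=13
D [α=-∞,β=13]: v=10
B [α=-∞,β=+∞]: v=10
F [α=10,β=+∞]: v=12
G [α=10,β=12]: v=12 after child 1 ≥ β → β-cutoff, skip 2
H [α=10,β=12]: v=8
E [α=10,β=+∞]: v=8
J [α=10,β=+∞]: v=13
K [α=10,β=13]: v=11
L [α=10,β=11]: v=8
I [α=10,β=+∞]: v=8
Root [α=-∞,β=+∞]: v=10
Leaves evaluated: 23 of 25.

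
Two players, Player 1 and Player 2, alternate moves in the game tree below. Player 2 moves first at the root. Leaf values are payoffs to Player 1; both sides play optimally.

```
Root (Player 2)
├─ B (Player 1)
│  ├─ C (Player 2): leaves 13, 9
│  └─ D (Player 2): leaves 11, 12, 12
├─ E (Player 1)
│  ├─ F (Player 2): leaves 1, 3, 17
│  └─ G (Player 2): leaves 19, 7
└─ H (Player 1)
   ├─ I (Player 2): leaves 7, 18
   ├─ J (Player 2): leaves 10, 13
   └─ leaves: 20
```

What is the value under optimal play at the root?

C (Player 2): min(13, 9) = 9
D (Player 2): min(11, 12, 12) = 11
B (Player 1): max(9, 11) = 11
F (Player 2): min(1, 3, 17) = 1
G (Player 2): min(19, 7) = 7
E (Player 1): max(1, 7) = 7
I (Player 2): min(7, 18) = 7
J (Player 2): min(10, 13) = 10
H (Player 1): max(7, 10, 20) = 20
Root (Player 2): min(11, 7, 20) = 7

7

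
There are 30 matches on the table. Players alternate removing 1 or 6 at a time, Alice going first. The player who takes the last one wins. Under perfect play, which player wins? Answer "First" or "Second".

Second

Compute winning (W) and losing (L) positions by backward induction:
i:   0  1  2  3  4  5  6  7  8  9 10 11 12 13 14 15 16 17 18 19 20 21 22 23 24 25 26 27 28 29 30
     L  W  L  W  L  W  W  L  W  L  W  L  W  W  L  W  L  W  L  W  W  L  W  L  W  L  W  W  L  W  L
Position 30 is L, so the second player wins.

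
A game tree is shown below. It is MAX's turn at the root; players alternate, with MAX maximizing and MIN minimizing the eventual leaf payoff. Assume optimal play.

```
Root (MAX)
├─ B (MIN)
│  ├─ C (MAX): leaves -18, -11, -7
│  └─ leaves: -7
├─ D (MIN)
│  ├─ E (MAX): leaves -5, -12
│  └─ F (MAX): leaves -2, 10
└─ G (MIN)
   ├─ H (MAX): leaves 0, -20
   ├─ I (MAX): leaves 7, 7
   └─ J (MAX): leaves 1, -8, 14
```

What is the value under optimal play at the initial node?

0

C (MAX): max(-18, -11, -7) = -7
B (MIN): min(-7, -7) = -7
E (MAX): max(-5, -12) = -5
F (MAX): max(-2, 10) = 10
D (MIN): min(-5, 10) = -5
H (MAX): max(0, -20) = 0
I (MAX): max(7, 7) = 7
J (MAX): max(1, -8, 14) = 14
G (MIN): min(0, 7, 14) = 0
Root (MAX): max(-7, -5, 0) = 0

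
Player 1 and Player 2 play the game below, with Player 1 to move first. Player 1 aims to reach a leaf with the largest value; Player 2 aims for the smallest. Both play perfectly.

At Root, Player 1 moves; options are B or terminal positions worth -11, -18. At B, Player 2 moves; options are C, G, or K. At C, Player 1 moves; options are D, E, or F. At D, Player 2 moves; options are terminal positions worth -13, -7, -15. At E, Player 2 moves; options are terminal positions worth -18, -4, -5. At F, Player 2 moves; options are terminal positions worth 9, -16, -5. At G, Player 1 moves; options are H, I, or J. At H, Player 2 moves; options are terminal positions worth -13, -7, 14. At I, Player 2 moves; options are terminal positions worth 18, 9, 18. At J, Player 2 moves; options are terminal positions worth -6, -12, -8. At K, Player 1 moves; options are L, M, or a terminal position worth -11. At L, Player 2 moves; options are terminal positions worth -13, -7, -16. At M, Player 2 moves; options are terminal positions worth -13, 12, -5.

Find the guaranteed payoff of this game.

D (Player 2): min(-13, -7, -15) = -15
E (Player 2): min(-18, -4, -5) = -18
F (Player 2): min(9, -16, -5) = -16
C (Player 1): max(-15, -18, -16) = -15
H (Player 2): min(-13, -7, 14) = -13
I (Player 2): min(18, 9, 18) = 9
J (Player 2): min(-6, -12, -8) = -12
G (Player 1): max(-13, 9, -12) = 9
L (Player 2): min(-13, -7, -16) = -16
M (Player 2): min(-13, 12, -5) = -13
K (Player 1): max(-16, -13, -11) = -11
B (Player 2): min(-15, 9, -11) = -15
Root (Player 1): max(-15, -11, -18) = -11

-11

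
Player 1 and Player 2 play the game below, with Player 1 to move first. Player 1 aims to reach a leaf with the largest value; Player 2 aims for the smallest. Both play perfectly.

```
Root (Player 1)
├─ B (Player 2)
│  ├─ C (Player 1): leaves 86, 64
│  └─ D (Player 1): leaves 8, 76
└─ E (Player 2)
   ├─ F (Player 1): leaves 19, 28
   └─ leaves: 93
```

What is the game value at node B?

C: max(86, 64) = 86
D: max(8, 76) = 76
B: min(86, 76) = 76

76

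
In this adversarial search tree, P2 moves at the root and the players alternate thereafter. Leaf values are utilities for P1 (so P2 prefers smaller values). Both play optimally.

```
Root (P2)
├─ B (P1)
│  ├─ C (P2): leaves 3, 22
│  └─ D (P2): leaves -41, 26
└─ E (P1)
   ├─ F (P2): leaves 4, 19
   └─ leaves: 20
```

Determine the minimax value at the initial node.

C (P2): min(3, 22) = 3
D (P2): min(-41, 26) = -41
B (P1): max(3, -41) = 3
F (P2): min(4, 19) = 4
E (P1): max(4, 20) = 20
Root (P2): min(3, 20) = 3

3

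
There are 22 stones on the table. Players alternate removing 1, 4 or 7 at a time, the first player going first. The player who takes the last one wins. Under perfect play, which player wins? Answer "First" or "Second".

First

i:   0  1  2  3  4  5  6  7  8  9 10 11 12 13 14 15 16 17 18 19 20 21 22
     L  W  L  W  W  L  W  W  L  W  L  W  W  L  W  W  L  W  L  W  W  L  W
Position 22 is W, so the first player wins.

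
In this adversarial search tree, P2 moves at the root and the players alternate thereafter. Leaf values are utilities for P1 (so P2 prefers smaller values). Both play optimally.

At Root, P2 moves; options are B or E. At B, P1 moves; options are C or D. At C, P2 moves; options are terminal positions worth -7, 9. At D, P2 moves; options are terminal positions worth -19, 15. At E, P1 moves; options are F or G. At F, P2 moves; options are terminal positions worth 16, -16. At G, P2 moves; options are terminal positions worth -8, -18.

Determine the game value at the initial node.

-16

C (P2): min(-7, 9) = -7
D (P2): min(-19, 15) = -19
B (P1): max(-7, -19) = -7
F (P2): min(16, -16) = -16
G (P2): min(-8, -18) = -18
E (P1): max(-16, -18) = -16
Root (P2): min(-7, -16) = -16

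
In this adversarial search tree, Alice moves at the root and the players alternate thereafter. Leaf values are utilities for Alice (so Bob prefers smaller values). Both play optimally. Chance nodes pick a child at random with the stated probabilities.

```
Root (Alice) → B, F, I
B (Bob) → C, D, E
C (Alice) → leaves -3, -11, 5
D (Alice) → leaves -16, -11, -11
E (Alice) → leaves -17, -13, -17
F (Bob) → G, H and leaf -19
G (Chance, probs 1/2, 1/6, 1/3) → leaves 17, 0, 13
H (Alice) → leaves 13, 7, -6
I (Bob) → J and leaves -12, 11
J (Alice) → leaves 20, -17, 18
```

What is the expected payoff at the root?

C (Alice): max(-3, -11, 5) = 5
D (Alice): max(-16, -11, -11) = -11
E (Alice): max(-17, -13, -17) = -13
B (Bob): min(5, -11, -13) = -13
G (Chance): 1/2·17 + 1/6·0 + 1/3·13 = 12.83
H (Alice): max(13, 7, -6) = 13
F (Bob): min(12.83, 13, -19) = -19
J (Alice): max(20, -17, 18) = 20
I (Bob): min(20, -12, 11) = -12
Root (Alice): max(-13, -19, -12) = -12

-12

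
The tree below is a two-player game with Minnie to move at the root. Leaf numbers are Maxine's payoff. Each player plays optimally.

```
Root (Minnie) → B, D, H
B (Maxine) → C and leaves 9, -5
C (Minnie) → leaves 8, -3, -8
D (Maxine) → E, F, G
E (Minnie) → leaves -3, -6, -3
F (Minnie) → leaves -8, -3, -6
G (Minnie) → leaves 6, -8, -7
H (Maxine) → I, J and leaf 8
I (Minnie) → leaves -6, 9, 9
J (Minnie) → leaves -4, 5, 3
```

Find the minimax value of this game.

-6

C (Minnie): min(8, -3, -8) = -8
B (Maxine): max(-8, 9, -5) = 9
E (Minnie): min(-3, -6, -3) = -6
F (Minnie): min(-8, -3, -6) = -8
G (Minnie): min(6, -8, -7) = -8
D (Maxine): max(-6, -8, -8) = -6
I (Minnie): min(-6, 9, 9) = -6
J (Minnie): min(-4, 5, 3) = -4
H (Maxine): max(-6, -4, 8) = 8
Root (Minnie): min(9, -6, 8) = -6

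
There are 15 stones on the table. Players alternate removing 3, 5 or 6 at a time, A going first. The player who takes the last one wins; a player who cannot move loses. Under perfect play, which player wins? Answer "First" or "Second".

W/L table (W = player to move can force a win):
i:   0  1  2  3  4  5  6  7  8  9 10 11 12 13 14 15
     L  L  L  W  W  W  W  W  W  L  L  L  W  W  W  W
Position 15 is W, so the first player wins.

First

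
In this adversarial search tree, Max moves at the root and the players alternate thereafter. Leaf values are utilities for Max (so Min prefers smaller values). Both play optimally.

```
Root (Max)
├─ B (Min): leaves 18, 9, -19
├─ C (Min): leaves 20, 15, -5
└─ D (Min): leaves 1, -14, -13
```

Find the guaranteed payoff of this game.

-5

B (Min): min(18, 9, -19) = -19
C (Min): min(20, 15, -5) = -5
D (Min): min(1, -14, -13) = -14
Root (Max): max(-19, -5, -14) = -5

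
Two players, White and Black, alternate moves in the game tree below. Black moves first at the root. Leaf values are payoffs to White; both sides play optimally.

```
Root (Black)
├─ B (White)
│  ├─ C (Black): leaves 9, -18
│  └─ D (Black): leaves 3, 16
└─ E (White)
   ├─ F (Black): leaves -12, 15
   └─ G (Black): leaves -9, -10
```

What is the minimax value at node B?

C: min(9, -18) = -18
D: min(3, 16) = 3
B: max(-18, 3) = 3

3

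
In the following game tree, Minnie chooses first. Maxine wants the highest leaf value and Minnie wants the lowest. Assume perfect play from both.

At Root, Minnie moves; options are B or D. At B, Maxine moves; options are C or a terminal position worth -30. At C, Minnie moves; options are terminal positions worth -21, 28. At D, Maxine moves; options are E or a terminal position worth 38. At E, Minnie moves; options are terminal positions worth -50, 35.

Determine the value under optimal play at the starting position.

-21

C (Minnie): min(-21, 28) = -21
B (Maxine): max(-21, -30) = -21
E (Minnie): min(-50, 35) = -50
D (Maxine): max(-50, 38) = 38
Root (Minnie): min(-21, 38) = -21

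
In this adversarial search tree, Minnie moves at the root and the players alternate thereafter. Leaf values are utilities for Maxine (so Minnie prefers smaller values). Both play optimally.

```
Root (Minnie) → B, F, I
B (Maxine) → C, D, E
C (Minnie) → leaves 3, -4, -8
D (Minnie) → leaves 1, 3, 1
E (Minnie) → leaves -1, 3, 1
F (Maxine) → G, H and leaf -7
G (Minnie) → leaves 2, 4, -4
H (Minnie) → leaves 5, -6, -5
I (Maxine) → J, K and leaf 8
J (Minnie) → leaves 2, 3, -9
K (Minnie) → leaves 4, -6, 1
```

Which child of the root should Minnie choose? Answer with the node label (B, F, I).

C (Minnie): min(3, -4, -8) = -8
D (Minnie): min(1, 3, 1) = 1
E (Minnie): min(-1, 3, 1) = -1
B (Maxine): max(-8, 1, -1) = 1
G (Minnie): min(2, 4, -4) = -4
H (Minnie): min(5, -6, -5) = -6
F (Maxine): max(-4, -6, -7) = -4
J (Minnie): min(2, 3, -9) = -9
K (Minnie): min(4, -6, 1) = -6
I (Maxine): max(-9, -6, 8) = 8
Root (Minnie): min(1, -4, 8) = -4
Minnie picks the child with the lowest value: F (value -4).

F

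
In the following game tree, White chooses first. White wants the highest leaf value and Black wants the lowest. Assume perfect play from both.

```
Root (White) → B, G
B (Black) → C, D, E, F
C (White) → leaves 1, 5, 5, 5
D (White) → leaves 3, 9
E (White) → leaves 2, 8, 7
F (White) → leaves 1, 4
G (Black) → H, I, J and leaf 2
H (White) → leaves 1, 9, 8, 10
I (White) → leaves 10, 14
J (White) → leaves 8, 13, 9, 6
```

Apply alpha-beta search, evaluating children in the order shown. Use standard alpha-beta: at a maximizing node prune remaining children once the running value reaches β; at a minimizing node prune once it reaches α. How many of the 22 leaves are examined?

C [α=-∞,β=+∞]: v=5
D [α=-∞,β=5]: v=9
E [α=-∞,β=5]: v=8 after child 2 ≥ β → β-cutoff, skip 1
F [α=-∞,β=5]: v=4
B [α=-∞,β=+∞]: v=4
H [α=4,β=+∞]: v=10
I [α=4,β=10]: v=10 after child 1 ≥ β → β-cutoff, skip 1
J [α=4,β=10]: v=13 after child 2 ≥ β → β-cutoff, skip 2
G [α=4,β=+∞]: v=2
Root [α=-∞,β=+∞]: v=4
Leaves evaluated: 18 of 22.

18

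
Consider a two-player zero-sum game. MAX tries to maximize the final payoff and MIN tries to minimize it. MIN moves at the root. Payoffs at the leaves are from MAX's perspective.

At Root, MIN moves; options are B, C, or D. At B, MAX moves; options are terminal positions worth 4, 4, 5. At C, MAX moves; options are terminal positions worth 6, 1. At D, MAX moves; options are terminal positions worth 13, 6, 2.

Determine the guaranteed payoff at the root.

B (MAX): max(4, 4, 5) = 5
C (MAX): max(6, 1) = 6
D (MAX): max(13, 6, 2) = 13
Root (MIN): min(5, 6, 13) = 5

5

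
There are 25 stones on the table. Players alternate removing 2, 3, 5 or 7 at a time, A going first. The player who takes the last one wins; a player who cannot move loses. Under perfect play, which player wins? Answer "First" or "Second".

First

Compute winning (W) and losing (L) positions by backward induction:
i:   0  1  2  3  4  5  6  7  8  9 10 11 12 13 14 15 16 17 18 19 20 21 22 23 24 25
     L  L  W  W  W  W  W  W  W  L  L  W  W  W  W  W  W  W  L  L  W  W  W  W  W  W
Position 25 is W, so the first player wins.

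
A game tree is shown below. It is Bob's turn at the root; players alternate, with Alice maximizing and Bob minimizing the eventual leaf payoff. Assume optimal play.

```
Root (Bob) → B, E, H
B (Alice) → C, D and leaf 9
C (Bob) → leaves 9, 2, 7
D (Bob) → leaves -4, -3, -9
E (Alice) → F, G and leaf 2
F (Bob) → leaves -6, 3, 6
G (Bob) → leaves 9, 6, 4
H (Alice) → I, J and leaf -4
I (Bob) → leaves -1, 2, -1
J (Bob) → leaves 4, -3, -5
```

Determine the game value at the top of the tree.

-1

C (Bob): min(9, 2, 7) = 2
D (Bob): min(-4, -3, -9) = -9
B (Alice): max(2, -9, 9) = 9
F (Bob): min(-6, 3, 6) = -6
G (Bob): min(9, 6, 4) = 4
E (Alice): max(-6, 4, 2) = 4
I (Bob): min(-1, 2, -1) = -1
J (Bob): min(4, -3, -5) = -5
H (Alice): max(-1, -5, -4) = -1
Root (Bob): min(9, 4, -1) = -1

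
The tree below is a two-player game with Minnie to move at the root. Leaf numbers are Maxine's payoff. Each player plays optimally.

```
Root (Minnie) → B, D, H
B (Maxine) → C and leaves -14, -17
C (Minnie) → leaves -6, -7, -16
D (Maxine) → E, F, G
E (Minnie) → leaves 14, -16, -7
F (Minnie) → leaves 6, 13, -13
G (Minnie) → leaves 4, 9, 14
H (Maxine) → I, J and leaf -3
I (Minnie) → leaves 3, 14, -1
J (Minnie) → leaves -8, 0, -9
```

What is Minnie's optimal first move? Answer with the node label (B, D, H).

B

C (Minnie): min(-6, -7, -16) = -16
B (Maxine): max(-16, -14, -17) = -14
E (Minnie): min(14, -16, -7) = -16
F (Minnie): min(6, 13, -13) = -13
G (Minnie): min(4, 9, 14) = 4
D (Maxine): max(-16, -13, 4) = 4
I (Minnie): min(3, 14, -1) = -1
J (Minnie): min(-8, 0, -9) = -9
H (Maxine): max(-1, -9, -3) = -1
Root (Minnie): min(-14, 4, -1) = -14
Minnie picks the child with the lowest value: B (value -14).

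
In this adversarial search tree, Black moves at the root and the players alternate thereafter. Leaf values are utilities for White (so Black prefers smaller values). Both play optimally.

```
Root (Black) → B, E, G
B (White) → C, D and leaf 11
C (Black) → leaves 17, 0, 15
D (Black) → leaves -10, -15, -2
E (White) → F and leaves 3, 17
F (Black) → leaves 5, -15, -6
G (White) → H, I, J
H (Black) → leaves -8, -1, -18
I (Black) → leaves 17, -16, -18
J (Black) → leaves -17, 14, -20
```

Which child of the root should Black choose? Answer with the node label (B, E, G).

G

C (Black): min(17, 0, 15) = 0
D (Black): min(-10, -15, -2) = -15
B (White): max(0, -15, 11) = 11
F (Black): min(5, -15, -6) = -15
E (White): max(-15, 3, 17) = 17
H (Black): min(-8, -1, -18) = -18
I (Black): min(17, -16, -18) = -18
J (Black): min(-17, 14, -20) = -20
G (White): max(-18, -18, -20) = -18
Root (Black): min(11, 17, -18) = -18
Black picks the child with the lowest value: G (value -18).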